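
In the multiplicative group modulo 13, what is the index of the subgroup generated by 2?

1

Since 2 ∈ (Z/13Z)^×, its order divides φ(13) = 13 − 1 = 12 = 2^2 · 3.
Divisors of 12: 1, 2, 3, 4, 6, 12.
Test each divisor d:
2^1 ≡ 2 (mod 13)
2^2 ≡ 4 (mod 13)
2^3 ≡ 8 (mod 13)
2^4 ≡ 3 (mod 13)
2^6 ≡ 12 (mod 13)
2^12 ≡ 1 (mod 13) ✓
The order of 2 is 12, so the subgroup it generates has 12 elements.
[(Z/13Z)^× : ⟨2⟩] = 12/12 = 1.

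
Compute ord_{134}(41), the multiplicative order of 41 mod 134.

66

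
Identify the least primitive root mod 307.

5

φ(307) = 307 − 1 = 306 = 2 · 3^2 · 17.
g is a primitive root iff g^(306/q) ≢ 1 (mod 307) for each prime q ∈ {2, 3, 17}.
g = 2: 2^153 ≡ 306; 2^102 ≡ 1 — hits 1, so not a primitive root.
g = 3: 3^153 ≡ 306; 3^102 ≡ 1 — hits 1, so not a primitive root.
g = 4: 4^153 ≡ 1 — hits 1, so not a primitive root.
g = 5: 5^153 ≡ 306; 5^102 ≡ 289; 5^18 ≡ 81 — none is 1, so 5 is a primitive root.
So 5 is the smallest generator of (Z/307Z)^×.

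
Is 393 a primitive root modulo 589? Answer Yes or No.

No

589 = 19 · 31 is a product of two distinct odd primes, so (Z/589Z)^× ≅ (Z/19Z)^× × (Z/31Z)^× is not cyclic.
No primitive root modulo 589 exists; in particular 393 is not one.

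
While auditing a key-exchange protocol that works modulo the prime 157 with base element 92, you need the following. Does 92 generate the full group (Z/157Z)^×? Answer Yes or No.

No

φ(157) = 157 − 1 = 156 = 2^2 · 3 · 13.
92 is a primitive root mod 157 iff 92^(φ(157)/q) ≢ 1 for every prime q | φ(157), i.e. q ∈ {2, 3, 13}.
92^78 ≡ 156 (mod 157)  [q = 2: ≢ 1 ✓]
92^52 ≡ 1 (mod 157)  [q = 3: ≡ 1 ✗]
92^12 ≡ 130 (mod 157)  [q = 13: ≢ 1 ✓]
The check at q = 3 fails, so 92 generates a proper subgroup.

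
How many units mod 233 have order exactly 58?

28

φ(233) = 233 − 1 = 232 = 2^3 · 29.
(Z/233Z)^× is cyclic (|G| = 232); a cyclic group of order m has exactly φ(d) elements of each order d | m, and none otherwise.
58 = 2 · 29 divides 232, and φ(58) = 28.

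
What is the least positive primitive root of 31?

3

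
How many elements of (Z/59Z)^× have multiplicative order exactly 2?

φ(59) = 59 − 1 = 58 = 2 · 29.
(Z/59Z)^× is cyclic (|G| = 58); a cyclic group of order m has exactly φ(d) elements of each order d | m, and none otherwise.
2 | 58, and φ(2) = 2 − 1 = 1.

1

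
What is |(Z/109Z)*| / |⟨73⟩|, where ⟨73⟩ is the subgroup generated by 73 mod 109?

4

Since 73 ∈ (Z/109Z)^×, its order divides φ(109) = 109 − 1 = 108 = 2^2 · 3^3.
Divisors of 108: 1, 2, 3, 4, 6, 9, 12, 18, 27, 36, 54, 108.
Test each divisor d:
73^1 ≡ 73
73^2 ≡ 97
73^3 ≡ 105
73^4 ≡ 35
73^6 ≡ 16
73^9 ≡ 45
73^12 ≡ 38
73^18 ≡ 63
73^27 ≡ 1
Thus |⟨73⟩| = ord(73) = 27.
Index = |(Z/109Z)^×| / |⟨73⟩| = 108 / 27 = 4.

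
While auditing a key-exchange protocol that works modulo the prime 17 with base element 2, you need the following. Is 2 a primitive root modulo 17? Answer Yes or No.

No

φ(17) = 17 − 1 = 16 = 2^4.
An element g generates (Z/17Z)^× iff g^(16/q) ≢ 1 (mod 17) for each prime q ∈ {2}.
2^8 ≡ 1 (mod 17)  [q = 2: ≡ 1 ✗]
The check at q = 2 fails, so 2 generates a proper subgroup.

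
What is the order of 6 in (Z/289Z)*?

272

Since 6 ∈ (Z/289Z)^×, its order divides φ(289) = φ(17^2) = 17·(17−1) = 272 = 2^4 · 17.
Divisors of 272: 1, 2, 4, 8, 16, 17, 34, 68, 136, 272.
Compute 6^d (mod 289) for the divisors d until we hit 1:
6^1 ≡ 6 (mod 289)
6^2 ≡ 36 (mod 289)
6^4 ≡ 140 (mod 289)
6^8 ≡ 237 (mod 289)
6^16 ≡ 103 (mod 289)
6^17 ≡ 40 (mod 289)
6^34 ≡ 155 (mod 289)
6^68 ≡ 38 (mod 289)
6^136 ≡ 288 (mod 289)
6^272 ≡ 1 (mod 289) ✓
So ord_289(6) = 272.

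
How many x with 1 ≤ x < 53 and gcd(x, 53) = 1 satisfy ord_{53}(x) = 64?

φ(53) = 53 − 1 = 52 = 2^2 · 13.
(Z/53Z)^× is cyclic (|G| = 52); a cyclic group of order m has exactly φ(d) elements of each order d | m, and none otherwise.
Since 64 ∤ 52, the count is 0.

0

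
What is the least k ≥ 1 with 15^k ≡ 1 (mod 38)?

18

ord(15) | φ(38) = φ(2)·φ(19) = 1·18 = 18 = 2 · 3^2.
Divisors of 18: 1, 2, 3, 6, 9, 18.
Compute 15^d (mod 38) for the divisors d until we hit 1:
15^1 ≡ 15 (mod 38)
15^2 ≡ 35 (mod 38)
15^3 ≡ 31 (mod 38)
15^6 ≡ 11 (mod 38)
15^9 ≡ 37 (mod 38)
15^18 ≡ 1 (mod 38) ✓
Hence ord(15) = 18.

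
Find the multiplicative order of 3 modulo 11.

5

By Lagrange's theorem, ord_11(3) divides φ(11) = 11 − 1 = 10 = 2 · 5.
Divisors of 10: 1, 2, 5, 10.
Check 3^d mod 11 for each divisor in increasing order:
3^1 ≡ 3 (mod 11)
3^2 ≡ 9 (mod 11)
3^5 ≡ 1 (mod 11) ✓
The smallest such exponent is 5, so the order of 3 is 5.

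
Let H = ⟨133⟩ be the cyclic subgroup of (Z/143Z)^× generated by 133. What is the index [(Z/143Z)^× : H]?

Since 133 ∈ (Z/143Z)^×, its order divides φ(143) = φ(11·13) = (11−1)·(13−1) = 10·12 = 120 = 2^3 · 3 · 5.
Divisors of 120: 1, 2, 3, 4, 5, 6, 8, 10, 12, 15, 20, 24, 30, 40, 60, 120.
Check 133^d mod 143 for each divisor in increasing order:
133^1 ≡ 133 (mod 143)
133^2 ≡ 100 (mod 143)
133^3 ≡ 1 (mod 143) ✓
So ord_143(133) = 3, hence |⟨133⟩| = 3.
[(Z/143Z)^× : ⟨133⟩] = 120/3 = 40.

40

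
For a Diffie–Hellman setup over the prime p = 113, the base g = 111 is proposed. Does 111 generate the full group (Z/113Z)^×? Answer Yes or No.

No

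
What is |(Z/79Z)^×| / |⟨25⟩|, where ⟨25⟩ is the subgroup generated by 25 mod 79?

Since 25 ∈ (Z/79Z)^×, its order divides φ(79) = 79 − 1 = 78 = 2 · 3 · 13.
Divisors of 78: 1, 2, 3, 6, 13, 26, 39, 78.
Test each divisor d:
25^1 ≡ 25
25^2 ≡ 72
25^3 ≡ 62
25^6 ≡ 52
25^13 ≡ 55
25^26 ≡ 23
25^39 ≡ 1
So ord_79(25) = 39, hence |⟨25⟩| = 39.
The index is φ(79) / ord(25) = 78 / 39 = 2.

2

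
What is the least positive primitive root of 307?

5

φ(307) = 307 − 1 = 306 = 2 · 3^2 · 17.
g is a primitive root iff g^(306/q) ≢ 1 (mod 307) for each prime q ∈ {2, 3, 17}.
g = 2: 2^153 ≡ 306; 2^102 ≡ 1 — hits 1, so not a primitive root.
g = 3: 3^153 ≡ 306; 3^102 ≡ 1 — hits 1, so not a primitive root.
g = 4: 4^153 ≡ 1 — hits 1, so not a primitive root.
g = 5: 5^153 ≡ 306; 5^102 ≡ 289; 5^18 ≡ 81 — none is 1, so 5 is a primitive root.
The smallest primitive root modulo 307 is 5.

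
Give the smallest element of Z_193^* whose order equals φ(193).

φ(193) = 193 − 1 = 192 = 2^6 · 3.
Test candidates g = 2, 3, … against the prime factors q ∈ {2, 3} of φ(193): g is a generator iff g^(192/q) ≢ 1 for every such q.
g = 2: 2^96 ≡ 1 — hits 1, so not a primitive root.
g = 3: 3^96 ≡ 1 — hits 1, so not a primitive root.
g = 4: 4^96 ≡ 1 — hits 1, so not a primitive root.
g = 5: 5^96 ≡ 192; 5^64 ≡ 84 — none is 1, so 5 is a primitive root.
Hence the least primitive root of 193 is 5.

5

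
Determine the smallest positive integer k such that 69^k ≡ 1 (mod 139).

69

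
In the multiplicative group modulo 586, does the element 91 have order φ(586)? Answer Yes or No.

No

φ(586) = φ(2)·φ(293) = 1·292 = 292 = 2^2 · 73.
It suffices to check that the order of 91 is not a proper divisor of 292: compute 91^(292/q) for q ∈ {2, 73}.
91^146 ≡ 1 (mod 586)  [q = 2: ≡ 1 ✗]
91^4 ≡ 69 (mod 586)  [q = 73: ≢ 1 ✓]
The check at q = 2 fails, so 91 generates a proper subgroup.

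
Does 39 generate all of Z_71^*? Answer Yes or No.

No

φ(71) = 71 − 1 = 70 = 2 · 5 · 7.
It suffices to check that the order of 39 is not a proper divisor of 70: compute 39^(70/q) for q ∈ {2, 5, 7}.
39^35 ≡ 70 (mod 71)  [q = 2: ≢ 1 ✓]
39^14 ≡ 1 (mod 71)  [q = 5: ≡ 1 ✗]
39^10 ≡ 37 (mod 71)  [q = 7: ≢ 1 ✓]
Since 39^14 ≡ 1, the order of 39 divides 14 < 70, so 39 is not a primitive root.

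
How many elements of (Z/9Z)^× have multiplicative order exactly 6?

2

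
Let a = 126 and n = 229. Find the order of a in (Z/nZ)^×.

57

Since 126 ∈ (Z/229Z)^×, its order divides φ(229) = 229 − 1 = 228 = 2^2 · 3 · 19.
Divisors of 228: 1, 2, 3, 4, 6, 12, 19, 38, 57, 76, 114, 228.
Evaluate successive powers at the divisors of 228:
126^1 ≡ 126 (mod 229)
126^2 ≡ 75 (mod 229)
126^3 ≡ 61 (mod 229)
126^4 ≡ 129 (mod 229)
126^6 ≡ 57 (mod 229)
126^12 ≡ 43 (mod 229)
126^19 ≡ 134 (mod 229)
126^38 ≡ 94 (mod 229)
126^57 ≡ 1 (mod 229) ✓
Therefore the multiplicative order of 126 modulo 229 is 57.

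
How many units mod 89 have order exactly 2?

φ(89) = 89 − 1 = 88 = 2^3 · 11.
In a cyclic group of order 88, there are φ(d) elements of order d for each divisor d of 88, and zero for non-divisors.
2 | 88, and φ(2) = 2 − 1 = 1.

1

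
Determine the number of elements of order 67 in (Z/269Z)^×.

φ(269) = 269 − 1 = 268 = 2^2 · 67.
Since (Z/269Z)^× is cyclic of order 268, the number of elements of order d is φ(d) when d | 268 and 0 otherwise.
67 | 268, and φ(67) = 67 − 1 = 66.

66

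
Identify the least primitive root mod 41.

φ(41) = 41 − 1 = 40 = 2^3 · 5.
g is a primitive root iff g^(40/q) ≢ 1 (mod 41) for each prime q ∈ {2, 5}.
g = 2: 2^20 ≡ 1 — hits 1, so not a primitive root.
g = 3: 3^20 ≡ 40; 3^8 ≡ 1 — hits 1, so not a primitive root.
g = 4: 4^20 ≡ 1 — hits 1, so not a primitive root.
g = 5: 5^20 ≡ 1 — hits 1, so not a primitive root.
g = 6: 6^20 ≡ 40; 6^8 ≡ 10 — none is 1, so 6 is a primitive root.
Hence the least primitive root of 41 is 6.

6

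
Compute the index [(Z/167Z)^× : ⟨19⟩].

Since 19 ∈ (Z/167Z)^×, its order divides φ(167) = 167 − 1 = 166 = 2 · 83.
Divisors of 166: 1, 2, 83, 166.
Check 19^d mod 167 for each divisor in increasing order:
19^1 ≡ 19 (mod 167)
19^2 ≡ 27 (mod 167)
19^83 ≡ 1 (mod 167) ✓
So ord_167(19) = 83, hence |⟨19⟩| = 83.
Index = |(Z/167Z)^×| / |⟨19⟩| = 166 / 83 = 2.

2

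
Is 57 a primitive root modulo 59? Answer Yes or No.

φ(59) = 59 − 1 = 58 = 2 · 29.
Test 57^(58/q) mod 59 for each prime factor q of 58:
57^29 ≡ 1 (mod 59)  [q = 2: ≡ 1 ✗]
57^2 ≡ 4 (mod 59)  [q = 29: ≢ 1 ✓]
The check at q = 2 fails, so 57 generates a proper subgroup.

No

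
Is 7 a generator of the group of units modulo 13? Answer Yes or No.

Yes

φ(13) = 13 − 1 = 12 = 2^2 · 3.
Test 7^(12/q) mod 13 for each prime factor q of 12:
7^6 ≡ 12 (mod 13)  [q = 2: ≢ 1 ✓]
7^4 ≡ 9 (mod 13)  [q = 3: ≢ 1 ✓]
All checks pass, so 7 has order 12 and is a primitive root modulo 13.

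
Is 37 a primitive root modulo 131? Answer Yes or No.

Yes

φ(131) = 131 − 1 = 130 = 2 · 5 · 13.
37 is a primitive root mod 131 iff 37^(φ(131)/q) ≢ 1 for every prime q | φ(131), i.e. q ∈ {2, 5, 13}.
37^65 ≡ 130 (mod 131)  [q = 2: ≢ 1 ✓]
37^26 ≡ 53 (mod 131)  [q = 5: ≢ 1 ✓]
37^10 ≡ 52 (mod 131)  [q = 13: ≢ 1 ✓]
Every test exponent gives a nontrivial residue, hence 37 generates the full group.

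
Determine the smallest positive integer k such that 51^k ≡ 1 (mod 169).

By Lagrange's theorem, ord_169(51) divides φ(169) = φ(13^2) = 13·(13−1) = 156 = 2^2 · 3 · 13.
Divisors of 156: 1, 2, 3, 4, 6, 12, 13, 26, 39, 52, 78, 156.
Check 51^d mod 169 for each divisor in increasing order:
51^1 ≡ 51
51^2 ≡ 66
51^3 ≡ 155
51^4 ≡ 131
51^6 ≡ 27
51^12 ≡ 53
51^13 ≡ 168
51^26 ≡ 1
So ord_169(51) = 26.

26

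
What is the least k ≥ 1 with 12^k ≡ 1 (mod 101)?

100

By Lagrange's theorem, ord_101(12) divides φ(101) = 101 − 1 = 100 = 2^2 · 5^2.
Divisors of 100: 1, 2, 4, 5, 10, 20, 25, 50, 100.
Test each divisor d:
12^1 ≡ 12 (mod 101)
12^2 ≡ 43 (mod 101)
12^4 ≡ 31 (mod 101)
12^5 ≡ 69 (mod 101)
12^10 ≡ 14 (mod 101)
12^20 ≡ 95 (mod 101)
12^25 ≡ 91 (mod 101)
12^50 ≡ 100 (mod 101)
12^100 ≡ 1 (mod 101) ✓
Hence ord(12) = 100.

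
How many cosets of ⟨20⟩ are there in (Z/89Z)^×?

By Lagrange's theorem, ord_89(20) divides φ(89) = 89 − 1 = 88 = 2^3 · 11.
Divisors of 88: 1, 2, 4, 8, 11, 22, 44, 88.
Evaluate successive powers at the divisors of 88:
20^1 ≡ 20 (mod 89)
20^2 ≡ 44 (mod 89)
20^4 ≡ 67 (mod 89)
20^8 ≡ 39 (mod 89)
20^11 ≡ 55 (mod 89)
20^22 ≡ 88 (mod 89)
20^44 ≡ 1 (mod 89) ✓
The order of 20 is 44, so the subgroup it generates has 44 elements.
Index = |(Z/89Z)^×| / |⟨20⟩| = 88 / 44 = 2.

2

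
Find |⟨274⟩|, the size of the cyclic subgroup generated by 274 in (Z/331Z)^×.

11

The order of 274 must divide φ(331) = 331 − 1 = 330 = 2 · 3 · 5 · 11.
Divisors of 330: 1, 2, 3, 5, 6, 10, 11, 15, 22, 30, 33, 55, 66, 110, 165, 330.
Compute 274^d (mod 331) for the divisors d until we hit 1:
274^1 ≡ 274 (mod 331)
274^2 ≡ 270 (mod 331)
274^3 ≡ 167 (mod 331)
274^5 ≡ 74 (mod 331)
274^6 ≡ 85 (mod 331)
274^10 ≡ 180 (mod 331)
274^11 ≡ 1 (mod 331) ✓
The smallest such exponent is 11, so the order of 274 is 11.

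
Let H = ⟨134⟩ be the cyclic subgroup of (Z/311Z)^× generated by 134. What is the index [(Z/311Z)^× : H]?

The order of 134 must divide φ(311) = 311 − 1 = 310 = 2 · 5 · 31.
Divisors of 310: 1, 2, 5, 10, 31, 62, 155, 310.
Evaluate successive powers at the divisors of 310:
134^1 ≡ 134
134^2 ≡ 229
134^5 ≡ 49
134^10 ≡ 224
134^31 ≡ 6
134^62 ≡ 36
134^155 ≡ 1
The order of 134 is 155, so the subgroup it generates has 155 elements.
Index = |(Z/311Z)^×| / |⟨134⟩| = 310 / 155 = 2.

2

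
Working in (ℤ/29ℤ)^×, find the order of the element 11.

By Lagrange's theorem, ord_29(11) divides φ(29) = 29 − 1 = 28 = 2^2 · 7.
Divisors of 28: 1, 2, 4, 7, 14, 28.
Check 11^d mod 29 for each divisor in increasing order:
11^1 ≡ 11 (mod 29)
11^2 ≡ 5 (mod 29)
11^4 ≡ 25 (mod 29)
11^7 ≡ 12 (mod 29)
11^14 ≡ 28 (mod 29)
11^28 ≡ 1 (mod 29) ✓
Hence ord(11) = 28.

28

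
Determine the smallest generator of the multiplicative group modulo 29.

2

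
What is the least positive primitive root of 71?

7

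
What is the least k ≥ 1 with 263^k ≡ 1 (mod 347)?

By Lagrange's theorem, ord_347(263) divides φ(347) = 347 − 1 = 346 = 2 · 173.
Divisors of 346: 1, 2, 173, 346.
Check 263^d mod 347 for each divisor in increasing order:
263^1 ≡ 263 (mod 347)
263^2 ≡ 116 (mod 347)
263^173 ≡ 1 (mod 347) ✓
The smallest such exponent is 173, so the order of 263 is 173.

173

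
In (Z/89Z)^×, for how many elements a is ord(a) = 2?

1

φ(89) = 89 − 1 = 88 = 2^3 · 11.
(Z/89Z)^× is cyclic (|G| = 88); a cyclic group of order m has exactly φ(d) elements of each order d | m, and none otherwise.
2 | 88, and φ(2) = 2 − 1 = 1.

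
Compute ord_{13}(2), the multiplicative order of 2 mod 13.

Since 2 ∈ (Z/13Z)^×, its order divides φ(13) = 13 − 1 = 12 = 2^2 · 3.
Divisors of 12: 1, 2, 3, 4, 6, 12.
Compute 2^d (mod 13) for the divisors d until we hit 1:
2^1 ≡ 2 (mod 13)
2^2 ≡ 4 (mod 13)
2^3 ≡ 8 (mod 13)
2^4 ≡ 3 (mod 13)
2^6 ≡ 12 (mod 13)
2^12 ≡ 1 (mod 13) ✓
Hence ord(2) = 12.

12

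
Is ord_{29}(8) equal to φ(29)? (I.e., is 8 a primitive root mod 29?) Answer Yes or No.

Yes

φ(29) = 29 − 1 = 28 = 2^2 · 7.
8 is a primitive root mod 29 iff 8^(φ(29)/q) ≢ 1 for every prime q | φ(29), i.e. q ∈ {2, 7}.
8^14 ≡ 28 (mod 29)  [q = 2: ≢ 1 ✓]
8^4 ≡ 7 (mod 29)  [q = 7: ≢ 1 ✓]
All checks pass, so 8 has order 28 and is a primitive root modulo 29.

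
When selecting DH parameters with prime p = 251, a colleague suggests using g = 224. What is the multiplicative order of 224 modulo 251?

250

The order of 224 must divide φ(251) = 251 − 1 = 250 = 2 · 5^3.
Divisors of 250: 1, 2, 5, 10, 25, 50, 125, 250.
Evaluate successive powers at the divisors of 250:
224^1 ≡ 224 (mod 251)
224^2 ≡ 227 (mod 251)
224^5 ≡ 10 (mod 251)
224^10 ≡ 100 (mod 251)
224^25 ≡ 102 (mod 251)
224^50 ≡ 113 (mod 251)
224^125 ≡ 250 (mod 251)
224^250 ≡ 1 (mod 251) ✓
The smallest such exponent is 250, so the order of 224 is 250.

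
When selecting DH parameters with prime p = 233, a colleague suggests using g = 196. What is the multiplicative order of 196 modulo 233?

58

The order of 196 must divide φ(233) = 233 − 1 = 232 = 2^3 · 29.
Divisors of 232: 1, 2, 4, 8, 29, 58, 116, 232.
Test each divisor d:
196^1 ≡ 196
196^2 ≡ 204
196^4 ≡ 142
196^8 ≡ 126
196^29 ≡ 232
196^58 ≡ 1
Therefore the multiplicative order of 196 modulo 233 is 58.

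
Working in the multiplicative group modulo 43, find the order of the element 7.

6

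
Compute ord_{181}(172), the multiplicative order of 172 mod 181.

By Lagrange's theorem, ord_181(172) divides φ(181) = 181 − 1 = 180 = 2^2 · 3^2 · 5.
Divisors of 180: 1, 2, 3, 4, 5, 6, 9, 10, 12, 15, 18, 20, 30, 36, 45, 60, 90, 180.
Evaluate successive powers at the divisors of 180:
172^1 ≡ 172 (mod 181)
172^2 ≡ 81 (mod 181)
172^3 ≡ 176 (mod 181)
172^4 ≡ 45 (mod 181)
172^5 ≡ 138 (mod 181)
172^6 ≡ 25 (mod 181)
172^9 ≡ 56 (mod 181)
172^10 ≡ 39 (mod 181)
172^12 ≡ 82 (mod 181)
172^15 ≡ 133 (mod 181)
172^18 ≡ 59 (mod 181)
172^20 ≡ 73 (mod 181)
172^30 ≡ 132 (mod 181)
172^36 ≡ 42 (mod 181)
172^45 ≡ 180 (mod 181)
172^60 ≡ 48 (mod 181)
172^90 ≡ 1 (mod 181) ✓
Therefore the multiplicative order of 172 modulo 181 is 90.

90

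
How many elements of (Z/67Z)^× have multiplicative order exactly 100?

φ(67) = 67 − 1 = 66 = 2 · 3 · 11.
(Z/67Z)^× is cyclic (|G| = 66); a cyclic group of order m has exactly φ(d) elements of each order d | m, and none otherwise.
Since 100 ∤ 66, the count is 0.

0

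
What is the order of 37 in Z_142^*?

Since 37 ∈ (Z/142Z)^×, its order divides φ(142) = φ(2)·φ(71) = 1·70 = 70 = 2 · 5 · 7.
Divisors of 70: 1, 2, 5, 7, 10, 14, 35, 70.
Evaluate successive powers at the divisors of 70:
37^1 ≡ 37 (mod 142)
37^2 ≡ 91 (mod 142)
37^5 ≡ 103 (mod 142)
37^7 ≡ 1 (mod 142) ✓
Hence ord(37) = 7.

7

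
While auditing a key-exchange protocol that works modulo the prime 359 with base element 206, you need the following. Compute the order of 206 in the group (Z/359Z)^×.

358

The order of 206 must divide φ(359) = 359 − 1 = 358 = 2 · 179.
Divisors of 358: 1, 2, 179, 358.
Compute 206^d (mod 359) for the divisors d until we hit 1:
206^1 ≡ 206 (mod 359)
206^2 ≡ 74 (mod 359)
206^179 ≡ 358 (mod 359)
206^358 ≡ 1 (mod 359) ✓
The smallest such exponent is 358, so the order of 206 is 358.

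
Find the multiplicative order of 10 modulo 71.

35

The order of 10 must divide φ(71) = 71 − 1 = 70 = 2 · 5 · 7.
Divisors of 70: 1, 2, 5, 7, 10, 14, 35, 70.
Compute 10^d (mod 71) for the divisors d until we hit 1:
10^1 ≡ 10 (mod 71)
10^2 ≡ 29 (mod 71)
10^5 ≡ 32 (mod 71)
10^7 ≡ 5 (mod 71)
10^10 ≡ 30 (mod 71)
10^14 ≡ 25 (mod 71)
10^35 ≡ 1 (mod 71) ✓
The smallest such exponent is 35, so the order of 10 is 35.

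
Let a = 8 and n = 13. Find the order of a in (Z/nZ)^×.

4

Since 8 ∈ (Z/13Z)^×, its order divides φ(13) = 13 − 1 = 12 = 2^2 · 3.
Divisors of 12: 1, 2, 3, 4, 6, 12.
Test each divisor d:
8^1 ≡ 8 (mod 13)
8^2 ≡ 12 (mod 13)
8^3 ≡ 5 (mod 13)
8^4 ≡ 1 (mod 13) ✓
Therefore the multiplicative order of 8 modulo 13 is 4.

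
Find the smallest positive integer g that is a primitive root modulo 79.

φ(79) = 79 − 1 = 78 = 2 · 3 · 13.
Test candidates g = 2, 3, … against the prime factors q ∈ {2, 3, 13} of φ(79): g is a generator iff g^(78/q) ≢ 1 for every such q.
g = 2: 2^39 ≡ 1 — hits 1, so not a primitive root.
g = 3: 3^39 ≡ 78; 3^26 ≡ 23; 3^6 ≡ 18 — none is 1, so 3 is a primitive root.
Hence the least primitive root of 79 is 3.

3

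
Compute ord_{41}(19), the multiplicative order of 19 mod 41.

Since 19 ∈ (Z/41Z)^×, its order divides φ(41) = 41 − 1 = 40 = 2^3 · 5.
Divisors of 40: 1, 2, 4, 5, 8, 10, 20, 40.
Check 19^d mod 41 for each divisor in increasing order:
19^1 ≡ 19
19^2 ≡ 33
19^4 ≡ 23
19^5 ≡ 27
19^8 ≡ 37
19^10 ≡ 32
19^20 ≡ 40
19^40 ≡ 1
Therefore the multiplicative order of 19 modulo 41 is 40.

40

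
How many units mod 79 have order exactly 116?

0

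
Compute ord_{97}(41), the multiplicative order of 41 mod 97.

The order of 41 must divide φ(97) = 97 − 1 = 96 = 2^5 · 3.
Divisors of 96: 1, 2, 3, 4, 6, 8, 12, 16, 24, 32, 48, 96.
Check 41^d mod 97 for each divisor in increasing order:
41^1 ≡ 41 (mod 97)
41^2 ≡ 32 (mod 97)
41^3 ≡ 51 (mod 97)
41^4 ≡ 54 (mod 97)
41^6 ≡ 79 (mod 97)
41^8 ≡ 6 (mod 97)
41^12 ≡ 33 (mod 97)
41^16 ≡ 36 (mod 97)
41^24 ≡ 22 (mod 97)
41^32 ≡ 35 (mod 97)
41^48 ≡ 96 (mod 97)
41^96 ≡ 1 (mod 97) ✓
Hence ord(41) = 96.

96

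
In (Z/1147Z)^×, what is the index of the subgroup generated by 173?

12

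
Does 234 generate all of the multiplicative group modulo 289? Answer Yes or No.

No

φ(289) = φ(17^2) = 17·(17−1) = 272 = 2^4 · 17.
It suffices to check that the order of 234 is not a proper divisor of 272: compute 234^(272/q) for q ∈ {2, 17}.
234^136 ≡ 1 (mod 289)  [q = 2: ≡ 1 ✗]
234^16 ≡ 69 (mod 289)  [q = 17: ≢ 1 ✓]
234^136 ≡ 1 shows ord(234) | 136, strictly less than φ(289); not a primitive root.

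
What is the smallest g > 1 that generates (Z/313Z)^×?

φ(313) = 313 − 1 = 312 = 2^3 · 3 · 13.
g is a primitive root iff g^(312/q) ≢ 1 (mod 313) for each prime q ∈ {2, 3, 13}.
g = 2: 2^156 ≡ 1 — hits 1, so not a primitive root.
g = 3: 3^156 ≡ 1 — hits 1, so not a primitive root.
g = 4: 4^156 ≡ 1 — hits 1, so not a primitive root.
g = 5: 5^156 ≡ 312; 5^104 ≡ 1 — hits 1, so not a primitive root.
g = 6: 6^156 ≡ 1 — hits 1, so not a primitive root.
g = 7: 7^156 ≡ 312; 7^104 ≡ 1 — hits 1, so not a primitive root.
g = 8: 8^156 ≡ 1 — hits 1, so not a primitive root.
g = 9: 9^156 ≡ 1 — hits 1, so not a primitive root.
g = 10: 10^156 ≡ 312; 10^104 ≡ 214; 10^24 ≡ 103 — none is 1, so 10 is a primitive root.
Hence the least primitive root of 313 is 10.

10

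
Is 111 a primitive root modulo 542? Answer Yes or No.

No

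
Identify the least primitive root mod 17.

3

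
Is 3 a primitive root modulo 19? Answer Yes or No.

Yes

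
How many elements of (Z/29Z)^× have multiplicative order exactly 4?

φ(29) = 29 − 1 = 28 = 2^2 · 7.
Since (Z/29Z)^× is cyclic of order 28, the number of elements of order d is φ(d) when d | 28 and 0 otherwise.
4 = 2^2 divides 28, and φ(4) = 2.

2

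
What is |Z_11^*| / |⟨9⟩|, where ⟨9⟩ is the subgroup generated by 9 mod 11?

2

The order of 9 must divide φ(11) = 11 − 1 = 10 = 2 · 5.
Divisors of 10: 1, 2, 5, 10.
Compute 9^d (mod 11) for the divisors d until we hit 1:
9^1 ≡ 9 (mod 11)
9^2 ≡ 4 (mod 11)
9^5 ≡ 1 (mod 11) ✓
The order of 9 is 5, so the subgroup it generates has 5 elements.
The index is φ(11) / ord(9) = 10 / 5 = 2.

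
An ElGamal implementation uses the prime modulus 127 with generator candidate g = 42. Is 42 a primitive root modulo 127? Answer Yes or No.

No

φ(127) = 127 − 1 = 126 = 2 · 3^2 · 7.
It suffices to check that the order of 42 is not a proper divisor of 126: compute 42^(126/q) for q ∈ {2, 3, 7}.
42^63 ≡ 1 (mod 127)  [q = 2: ≡ 1 ✗]
42^42 ≡ 19 (mod 127)  [q = 3: ≢ 1 ✓]
42^18 ≡ 32 (mod 127)  [q = 7: ≢ 1 ✓]
The check at q = 2 fails, so 42 generates a proper subgroup.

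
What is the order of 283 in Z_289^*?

The order of 283 must divide φ(289) = φ(17^2) = 17·(17−1) = 272 = 2^4 · 17.
Divisors of 272: 1, 2, 4, 8, 16, 17, 34, 68, 136, 272.
Compute 283^d (mod 289) for the divisors d until we hit 1:
283^1 ≡ 283
283^2 ≡ 36
283^4 ≡ 140
283^8 ≡ 237
283^16 ≡ 103
283^17 ≡ 249
283^34 ≡ 155
283^68 ≡ 38
283^136 ≡ 288
283^272 ≡ 1
So ord_289(283) = 272.

272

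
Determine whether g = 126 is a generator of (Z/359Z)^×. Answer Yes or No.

Yes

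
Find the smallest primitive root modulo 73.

φ(73) = 73 − 1 = 72 = 2^3 · 3^2.
Test candidates g = 2, 3, … against the prime factors q ∈ {2, 3} of φ(73): g is a generator iff g^(72/q) ≢ 1 for every such q.
g = 2: 2^36 ≡ 1 — hits 1, so not a primitive root.
g = 3: 3^36 ≡ 1 — hits 1, so not a primitive root.
g = 4: 4^36 ≡ 1 — hits 1, so not a primitive root.
g = 5: 5^36 ≡ 72; 5^24 ≡ 8 — none is 1, so 5 is a primitive root.
So 5 is the smallest generator of (Z/73Z)^×.

5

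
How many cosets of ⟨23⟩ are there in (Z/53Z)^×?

By Lagrange's theorem, ord_53(23) divides φ(53) = 53 − 1 = 52 = 2^2 · 13.
Divisors of 52: 1, 2, 4, 13, 26, 52.
Check 23^d mod 53 for each divisor in increasing order:
23^1 ≡ 23 (mod 53)
23^2 ≡ 52 (mod 53)
23^4 ≡ 1 (mod 53) ✓
The order of 23 is 4, so the subgroup it generates has 4 elements.
[(Z/53Z)^× : ⟨23⟩] = 52/4 = 13.

13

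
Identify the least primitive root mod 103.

5

φ(103) = 103 − 1 = 102 = 2 · 3 · 17.
Test candidates g = 2, 3, … against the prime factors q ∈ {2, 3, 17} of φ(103): g is a generator iff g^(102/q) ≢ 1 for every such q.
g = 2: 2^51 ≡ 1 — hits 1, so not a primitive root.
g = 3: 3^51 ≡ 102; 3^34 ≡ 1 — hits 1, so not a primitive root.
g = 4: 4^51 ≡ 1 — hits 1, so not a primitive root.
g = 5: 5^51 ≡ 102; 5^34 ≡ 56; 5^6 ≡ 72 — none is 1, so 5 is a primitive root.
The smallest primitive root modulo 103 is 5.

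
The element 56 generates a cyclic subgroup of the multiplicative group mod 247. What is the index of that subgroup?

36

By Lagrange's theorem, ord_247(56) divides φ(247) = φ(13·19) = (13−1)·(19−1) = 12·18 = 216 = 2^3 · 3^3.
Divisors of 216: 1, 2, 3, 4, 6, 8, 9, 12, 18, 24, 27, 36, 54, 72, 108, 216.
Evaluate successive powers at the divisors of 216:
56^1 ≡ 56 (mod 247)
56^2 ≡ 172 (mod 247)
56^3 ≡ 246 (mod 247)
56^4 ≡ 191 (mod 247)
56^6 ≡ 1 (mod 247) ✓
Thus |⟨56⟩| = ord(56) = 6.
The index is φ(247) / ord(56) = 216 / 6 = 36.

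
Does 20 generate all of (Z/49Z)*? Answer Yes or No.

No

φ(49) = φ(7^2) = 7·(7−1) = 42 = 2 · 3 · 7.
20 is a primitive root mod 49 iff 20^(φ(49)/q) ≢ 1 for every prime q | φ(49), i.e. q ∈ {2, 3, 7}.
20^21 ≡ 48 (mod 49)  [q = 2: ≢ 1 ✓]
20^14 ≡ 1 (mod 49)  [q = 3: ≡ 1 ✗]
20^6 ≡ 22 (mod 49)  [q = 7: ≢ 1 ✓]
The check at q = 3 fails, so 20 generates a proper subgroup.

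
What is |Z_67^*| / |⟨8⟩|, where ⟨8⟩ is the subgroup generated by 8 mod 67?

ord(8) | φ(67) = 67 − 1 = 66 = 2 · 3 · 11.
Divisors of 66: 1, 2, 3, 6, 11, 22, 33, 66.
Check 8^d mod 67 for each divisor in increasing order:
8^1 ≡ 8 (mod 67)
8^2 ≡ 64 (mod 67)
8^3 ≡ 43 (mod 67)
8^6 ≡ 40 (mod 67)
8^11 ≡ 66 (mod 67)
8^22 ≡ 1 (mod 67) ✓
Thus |⟨8⟩| = ord(8) = 22.
The index is φ(67) / ord(8) = 66 / 22 = 3.

3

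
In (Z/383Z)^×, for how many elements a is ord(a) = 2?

φ(383) = 383 − 1 = 382 = 2 · 191.
Since (Z/383Z)^× is cyclic of order 382, the number of elements of order d is φ(d) when d | 382 and 0 otherwise.
2 | 382, and φ(2) = 2 − 1 = 1.

1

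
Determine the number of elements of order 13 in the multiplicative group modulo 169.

12

φ(169) = φ(13^2) = 13·(13−1) = 156 = 2^2 · 3 · 13.
Since (Z/169Z)^× is cyclic of order 156, the number of elements of order d is φ(d) when d | 156 and 0 otherwise.
13 | 156, and φ(13) = 13 − 1 = 12.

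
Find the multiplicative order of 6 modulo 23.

By Lagrange's theorem, ord_23(6) divides φ(23) = 23 − 1 = 22 = 2 · 11.
Divisors of 22: 1, 2, 11, 22.
Check 6^d mod 23 for each divisor in increasing order:
6^1 ≡ 6
6^2 ≡ 13
6^11 ≡ 1
The smallest such exponent is 11, so the order of 6 is 11.

11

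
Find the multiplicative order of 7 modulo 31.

By Lagrange's theorem, ord_31(7) divides φ(31) = 31 − 1 = 30 = 2 · 3 · 5.
Divisors of 30: 1, 2, 3, 5, 6, 10, 15, 30.
Compute 7^d (mod 31) for the divisors d until we hit 1:
7^1 ≡ 7
7^2 ≡ 18
7^3 ≡ 2
7^5 ≡ 5
7^6 ≡ 4
7^10 ≡ 25
7^15 ≡ 1
So ord_31(7) = 15.

15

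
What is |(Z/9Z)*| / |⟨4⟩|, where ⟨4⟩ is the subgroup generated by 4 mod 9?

2

ord(4) | φ(9) = φ(3^2) = 3·(3−1) = 6 = 2 · 3.
Divisors of 6: 1, 2, 3, 6.
Test each divisor d:
4^1 ≡ 4 (mod 9)
4^2 ≡ 7 (mod 9)
4^3 ≡ 1 (mod 9) ✓
Thus |⟨4⟩| = ord(4) = 3.
[(Z/9Z)^× : ⟨4⟩] = 6/3 = 2.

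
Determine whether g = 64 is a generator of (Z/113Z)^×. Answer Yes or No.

No

φ(113) = 113 − 1 = 112 = 2^4 · 7.
An element g generates (Z/113Z)^× iff g^(112/q) ≢ 1 (mod 113) for each prime q ∈ {2, 7}.
64^56 ≡ 1 (mod 113)  [q = 2: ≡ 1 ✗]
64^16 ≡ 28 (mod 113)  [q = 7: ≢ 1 ✓]
Since 64^56 ≡ 1, the order of 64 divides 56 < 112, so 64 is not a primitive root.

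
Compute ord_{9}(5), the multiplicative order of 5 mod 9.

6

Since 5 ∈ (Z/9Z)^×, its order divides φ(9) = φ(3^2) = 3·(3−1) = 6 = 2 · 3.
Divisors of 6: 1, 2, 3, 6.
Compute 5^d (mod 9) for the divisors d until we hit 1:
5^1 ≡ 5 (mod 9)
5^2 ≡ 7 (mod 9)
5^3 ≡ 8 (mod 9)
5^6 ≡ 1 (mod 9) ✓
Therefore the multiplicative order of 5 modulo 9 is 6.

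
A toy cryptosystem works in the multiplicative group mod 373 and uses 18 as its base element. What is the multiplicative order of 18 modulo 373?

The order of 18 must divide φ(373) = 373 − 1 = 372 = 2^2 · 3 · 31.
Divisors of 372: 1, 2, 3, 4, 6, 12, 31, 62, 93, 124, 186, 372.
Check 18^d mod 373 for each divisor in increasing order:
18^1 ≡ 18
18^2 ≡ 324
18^3 ≡ 237
18^4 ≡ 163
18^6 ≡ 219
18^12 ≡ 217
18^31 ≡ 269
18^62 ≡ 372
18^93 ≡ 104
18^124 ≡ 1
So ord_373(18) = 124.

124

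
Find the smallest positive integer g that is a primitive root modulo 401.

φ(401) = 401 − 1 = 400 = 2^4 · 5^2.
Test candidates g = 2, 3, … against the prime factors q ∈ {2, 5} of φ(401): g is a generator iff g^(400/q) ≢ 1 for every such q.
g = 2: 2^200 ≡ 1 — hits 1, so not a primitive root.
g = 3: 3^200 ≡ 400; 3^80 ≡ 72 — none is 1, so 3 is a primitive root.
Hence the least primitive root of 401 is 3.

3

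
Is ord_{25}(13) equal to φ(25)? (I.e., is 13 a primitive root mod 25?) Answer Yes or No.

Yes

φ(25) = φ(5^2) = 5·(5−1) = 20 = 2^2 · 5.
It suffices to check that the order of 13 is not a proper divisor of 20: compute 13^(20/q) for q ∈ {2, 5}.
13^10 ≡ 24 (mod 25)  [q = 2: ≢ 1 ✓]
13^4 ≡ 11 (mod 25)  [q = 5: ≢ 1 ✓]
None equal 1, so ord_25(13) = 20: 13 is a primitive root.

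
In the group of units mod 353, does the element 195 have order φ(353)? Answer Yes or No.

φ(353) = 353 − 1 = 352 = 2^5 · 11.
It suffices to check that the order of 195 is not a proper divisor of 352: compute 195^(352/q) for q ∈ {2, 11}.
195^176 ≡ 352 (mod 353)  [q = 2: ≢ 1 ✓]
195^32 ≡ 187 (mod 353)  [q = 11: ≢ 1 ✓]
Every test exponent gives a nontrivial residue, hence 195 generates the full group.

Yes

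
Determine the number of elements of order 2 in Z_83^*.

φ(83) = 83 − 1 = 82 = 2 · 41.
(Z/83Z)^× is cyclic (|G| = 82); a cyclic group of order m has exactly φ(d) elements of each order d | m, and none otherwise.
2 | 82, and φ(2) = 2 − 1 = 1.

1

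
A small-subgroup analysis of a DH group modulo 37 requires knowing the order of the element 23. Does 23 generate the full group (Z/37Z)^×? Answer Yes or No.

No

φ(37) = 37 − 1 = 36 = 2^2 · 3^2.
23 is a primitive root mod 37 iff 23^(φ(37)/q) ≢ 1 for every prime q | φ(37), i.e. q ∈ {2, 3}.
23^18 ≡ 36 (mod 37)  [q = 2: ≢ 1 ✓]
23^12 ≡ 1 (mod 37)  [q = 3: ≡ 1 ✗]
Since 23^12 ≡ 1, the order of 23 divides 12 < 36, so 23 is not a primitive root.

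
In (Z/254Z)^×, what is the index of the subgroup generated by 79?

The order of 79 must divide φ(254) = φ(2)·φ(127) = 1·126 = 126 = 2 · 3^2 · 7.
Divisors of 126: 1, 2, 3, 6, 7, 9, 14, 18, 21, 42, 63, 126.
Compute 79^d (mod 254) for the divisors d until we hit 1:
79^1 ≡ 79 (mod 254)
79^2 ≡ 145 (mod 254)
79^3 ≡ 25 (mod 254)
79^6 ≡ 117 (mod 254)
79^7 ≡ 99 (mod 254)
79^9 ≡ 131 (mod 254)
79^14 ≡ 149 (mod 254)
79^18 ≡ 143 (mod 254)
79^21 ≡ 19 (mod 254)
79^42 ≡ 107 (mod 254)
79^63 ≡ 1 (mod 254) ✓
The order of 79 is 63, so the subgroup it generates has 63 elements.
Index = |(Z/254Z)^×| / |⟨79⟩| = 126 / 63 = 2.

2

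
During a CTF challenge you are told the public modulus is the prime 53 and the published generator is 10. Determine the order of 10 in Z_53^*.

13

Since 10 ∈ (Z/53Z)^×, its order divides φ(53) = 53 − 1 = 52 = 2^2 · 13.
Divisors of 52: 1, 2, 4, 13, 26, 52.
Compute 10^d (mod 53) for the divisors d until we hit 1:
10^1 ≡ 10 (mod 53)
10^2 ≡ 47 (mod 53)
10^4 ≡ 36 (mod 53)
10^13 ≡ 1 (mod 53) ✓
So ord_53(10) = 13.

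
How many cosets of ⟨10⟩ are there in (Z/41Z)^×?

ord(10) | φ(41) = 41 − 1 = 40 = 2^3 · 5.
Divisors of 40: 1, 2, 4, 5, 8, 10, 20, 40.
Compute 10^d (mod 41) for the divisors d until we hit 1:
10^1 ≡ 10 (mod 41)
10^2 ≡ 18 (mod 41)
10^4 ≡ 37 (mod 41)
10^5 ≡ 1 (mod 41) ✓
So ord_41(10) = 5, hence |⟨10⟩| = 5.
Index = |(Z/41Z)^×| / |⟨10⟩| = 40 / 5 = 8.

8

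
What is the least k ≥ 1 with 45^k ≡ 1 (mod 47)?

46

Since 45 ∈ (Z/47Z)^×, its order divides φ(47) = 47 − 1 = 46 = 2 · 23.
Divisors of 46: 1, 2, 23, 46.
Check 45^d mod 47 for each divisor in increasing order:
45^1 ≡ 45
45^2 ≡ 4
45^23 ≡ 46
45^46 ≡ 1
So ord_47(45) = 46.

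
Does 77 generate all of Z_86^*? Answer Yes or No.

Yes

φ(86) = φ(2)·φ(43) = 1·42 = 42 = 2 · 3 · 7.
An element g generates (Z/86Z)^× iff g^(42/q) ≢ 1 (mod 86) for each prime q ∈ {2, 3, 7}.
77^21 ≡ 85 (mod 86)  [q = 2: ≢ 1 ✓]
77^14 ≡ 49 (mod 86)  [q = 3: ≢ 1 ✓]
77^6 ≡ 47 (mod 86)  [q = 7: ≢ 1 ✓]
Every test exponent gives a nontrivial residue, hence 77 generates the full group.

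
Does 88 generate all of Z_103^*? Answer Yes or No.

Yes

φ(103) = 103 − 1 = 102 = 2 · 3 · 17.
It suffices to check that the order of 88 is not a proper divisor of 102: compute 88^(102/q) for q ∈ {2, 3, 17}.
88^51 ≡ 102 (mod 103)  [q = 2: ≢ 1 ✓]
88^34 ≡ 56 (mod 103)  [q = 3: ≢ 1 ✓]
88^6 ≡ 61 (mod 103)  [q = 17: ≢ 1 ✓]
None equal 1, so ord_103(88) = 102: 88 is a primitive root.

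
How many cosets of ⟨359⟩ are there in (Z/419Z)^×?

ord(359) | φ(419) = 419 − 1 = 418 = 2 · 11 · 19.
Divisors of 418: 1, 2, 11, 19, 22, 38, 209, 418.
Test each divisor d:
359^1 ≡ 359 (mod 419)
359^2 ≡ 248 (mod 419)
359^11 ≡ 220 (mod 419)
359^19 ≡ 418 (mod 419)
359^22 ≡ 215 (mod 419)
359^38 ≡ 1 (mod 419) ✓
The order of 359 is 38, so the subgroup it generates has 38 elements.
The index is φ(419) / ord(359) = 418 / 38 = 11.

11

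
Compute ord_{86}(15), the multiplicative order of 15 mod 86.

21

The order of 15 must divide φ(86) = φ(2)·φ(43) = 1·42 = 42 = 2 · 3 · 7.
Divisors of 42: 1, 2, 3, 6, 7, 14, 21, 42.
Test each divisor d:
15^1 ≡ 15 (mod 86)
15^2 ≡ 53 (mod 86)
15^3 ≡ 21 (mod 86)
15^6 ≡ 11 (mod 86)
15^7 ≡ 79 (mod 86)
15^14 ≡ 49 (mod 86)
15^21 ≡ 1 (mod 86) ✓
The smallest such exponent is 21, so the order of 15 is 21.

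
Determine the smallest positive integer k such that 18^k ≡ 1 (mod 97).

16

The order of 18 must divide φ(97) = 97 − 1 = 96 = 2^5 · 3.
Divisors of 96: 1, 2, 3, 4, 6, 8, 12, 16, 24, 32, 48, 96.
Test each divisor d:
18^1 ≡ 18 (mod 97)
18^2 ≡ 33 (mod 97)
18^3 ≡ 12 (mod 97)
18^4 ≡ 22 (mod 97)
18^6 ≡ 47 (mod 97)
18^8 ≡ 96 (mod 97)
18^12 ≡ 75 (mod 97)
18^16 ≡ 1 (mod 97) ✓
Therefore the multiplicative order of 18 modulo 97 is 16.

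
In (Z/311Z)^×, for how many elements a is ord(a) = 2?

φ(311) = 311 − 1 = 310 = 2 · 5 · 31.
(Z/311Z)^× is cyclic (|G| = 310); a cyclic group of order m has exactly φ(d) elements of each order d | m, and none otherwise.
2 | 310, and φ(2) = 2 − 1 = 1.

1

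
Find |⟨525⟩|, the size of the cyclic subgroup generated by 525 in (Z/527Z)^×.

40

ord(525) | φ(527) = φ(17·31) = (17−1)·(31−1) = 16·30 = 480 = 2^5 · 3 · 5.
Divisors of 480: 1, 2, 3, 4, 5, 6, 8, 10, 12, 15, 16, 20, 24, 30, 32, 40, 48, 60, 80, 96, 120, 160, 240, 480.
Test each divisor d:
525^1 ≡ 525 (mod 527)
525^2 ≡ 4 (mod 527)
525^3 ≡ 519 (mod 527)
525^4 ≡ 16 (mod 527)
525^5 ≡ 495 (mod 527)
525^6 ≡ 64 (mod 527)
525^8 ≡ 256 (mod 527)
525^10 ≡ 497 (mod 527)
525^12 ≡ 407 (mod 527)
525^15 ≡ 433 (mod 527)
525^16 ≡ 188 (mod 527)
525^20 ≡ 373 (mod 527)
525^24 ≡ 171 (mod 527)
525^30 ≡ 404 (mod 527)
525^32 ≡ 35 (mod 527)
525^40 ≡ 1 (mod 527) ✓
So ord_527(525) = 40.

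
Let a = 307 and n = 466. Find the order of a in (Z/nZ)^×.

29

By Lagrange's theorem, ord_466(307) divides φ(466) = φ(2)·φ(233) = 1·232 = 232 = 2^3 · 29.
Divisors of 232: 1, 2, 4, 8, 29, 58, 116, 232.
Check 307^d mod 466 for each divisor in increasing order:
307^1 ≡ 307 (mod 466)
307^2 ≡ 117 (mod 466)
307^4 ≡ 175 (mod 466)
307^8 ≡ 335 (mod 466)
307^29 ≡ 1 (mod 466) ✓
The smallest such exponent is 29, so the order of 307 is 29.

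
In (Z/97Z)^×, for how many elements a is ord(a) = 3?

2

φ(97) = 97 − 1 = 96 = 2^5 · 3.
(Z/97Z)^× is cyclic (|G| = 96); a cyclic group of order m has exactly φ(d) elements of each order d | m, and none otherwise.
3 | 96, and φ(3) = 3 − 1 = 2.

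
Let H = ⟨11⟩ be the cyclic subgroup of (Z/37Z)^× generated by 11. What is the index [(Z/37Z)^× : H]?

By Lagrange's theorem, ord_37(11) divides φ(37) = 37 − 1 = 36 = 2^2 · 3^2.
Divisors of 36: 1, 2, 3, 4, 6, 9, 12, 18, 36.
Test each divisor d:
11^1 ≡ 11
11^2 ≡ 10
11^3 ≡ 36
11^4 ≡ 26
11^6 ≡ 1
So ord_37(11) = 6, hence |⟨11⟩| = 6.
The index is φ(37) / ord(11) = 36 / 6 = 6.

6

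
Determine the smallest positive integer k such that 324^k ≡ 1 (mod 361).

19

The order of 324 must divide φ(361) = φ(19^2) = 19·(19−1) = 342 = 2 · 3^2 · 19.
Divisors of 342: 1, 2, 3, 6, 9, 18, 19, 38, 57, 114, 171, 342.
Test each divisor d:
324^1 ≡ 324
324^2 ≡ 286
324^3 ≡ 248
324^6 ≡ 134
324^9 ≡ 20
324^18 ≡ 39
324^19 ≡ 1
Therefore the multiplicative order of 324 modulo 361 is 19.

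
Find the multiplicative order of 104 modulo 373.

4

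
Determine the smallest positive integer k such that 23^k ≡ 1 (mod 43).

21

By Lagrange's theorem, ord_43(23) divides φ(43) = 43 − 1 = 42 = 2 · 3 · 7.
Divisors of 42: 1, 2, 3, 6, 7, 14, 21, 42.
Test each divisor d:
23^1 ≡ 23
23^2 ≡ 13
23^3 ≡ 41
23^6 ≡ 4
23^7 ≡ 6
23^14 ≡ 36
23^21 ≡ 1
Therefore the multiplicative order of 23 modulo 43 is 21.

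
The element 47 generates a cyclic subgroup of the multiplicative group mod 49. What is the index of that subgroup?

By Lagrange's theorem, ord_49(47) divides φ(49) = φ(7^2) = 7·(7−1) = 42 = 2 · 3 · 7.
Divisors of 42: 1, 2, 3, 6, 7, 14, 21, 42.
Test each divisor d:
47^1 ≡ 47 (mod 49)
47^2 ≡ 4 (mod 49)
47^3 ≡ 41 (mod 49)
47^6 ≡ 15 (mod 49)
47^7 ≡ 19 (mod 49)
47^14 ≡ 18 (mod 49)
47^21 ≡ 48 (mod 49)
47^42 ≡ 1 (mod 49) ✓
So ord_49(47) = 42, hence |⟨47⟩| = 42.
The index is φ(49) / ord(47) = 42 / 42 = 1.

1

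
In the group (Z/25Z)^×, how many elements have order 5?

4

φ(25) = φ(5^2) = 5·(5−1) = 20 = 2^2 · 5.
Since (Z/25Z)^× is cyclic of order 20, the number of elements of order d is φ(d) when d | 20 and 0 otherwise.
5 | 20, and φ(5) = 5 − 1 = 4.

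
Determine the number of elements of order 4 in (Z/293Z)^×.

2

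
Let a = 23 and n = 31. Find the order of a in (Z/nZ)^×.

10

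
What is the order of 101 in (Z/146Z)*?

The order of 101 must divide φ(146) = φ(2)·φ(73) = 1·72 = 72 = 2^3 · 3^2.
Divisors of 72: 1, 2, 3, 4, 6, 8, 9, 12, 18, 24, 36, 72.
Evaluate successive powers at the divisors of 72:
101^1 ≡ 101 (mod 146)
101^2 ≡ 127 (mod 146)
101^3 ≡ 125 (mod 146)
101^4 ≡ 69 (mod 146)
101^6 ≡ 3 (mod 146)
101^8 ≡ 89 (mod 146)
101^9 ≡ 83 (mod 146)
101^12 ≡ 9 (mod 146)
101^18 ≡ 27 (mod 146)
101^24 ≡ 81 (mod 146)
101^36 ≡ 145 (mod 146)
101^72 ≡ 1 (mod 146) ✓
Hence ord(101) = 72.

72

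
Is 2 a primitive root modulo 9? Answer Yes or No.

Yes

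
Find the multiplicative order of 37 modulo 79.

ord(37) | φ(79) = 79 − 1 = 78 = 2 · 3 · 13.
Divisors of 78: 1, 2, 3, 6, 13, 26, 39, 78.
Evaluate successive powers at the divisors of 78:
37^1 ≡ 37 (mod 79)
37^2 ≡ 26 (mod 79)
37^3 ≡ 14 (mod 79)
37^6 ≡ 38 (mod 79)
37^13 ≡ 24 (mod 79)
37^26 ≡ 23 (mod 79)
37^39 ≡ 78 (mod 79)
37^78 ≡ 1 (mod 79) ✓
So ord_79(37) = 78.

78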